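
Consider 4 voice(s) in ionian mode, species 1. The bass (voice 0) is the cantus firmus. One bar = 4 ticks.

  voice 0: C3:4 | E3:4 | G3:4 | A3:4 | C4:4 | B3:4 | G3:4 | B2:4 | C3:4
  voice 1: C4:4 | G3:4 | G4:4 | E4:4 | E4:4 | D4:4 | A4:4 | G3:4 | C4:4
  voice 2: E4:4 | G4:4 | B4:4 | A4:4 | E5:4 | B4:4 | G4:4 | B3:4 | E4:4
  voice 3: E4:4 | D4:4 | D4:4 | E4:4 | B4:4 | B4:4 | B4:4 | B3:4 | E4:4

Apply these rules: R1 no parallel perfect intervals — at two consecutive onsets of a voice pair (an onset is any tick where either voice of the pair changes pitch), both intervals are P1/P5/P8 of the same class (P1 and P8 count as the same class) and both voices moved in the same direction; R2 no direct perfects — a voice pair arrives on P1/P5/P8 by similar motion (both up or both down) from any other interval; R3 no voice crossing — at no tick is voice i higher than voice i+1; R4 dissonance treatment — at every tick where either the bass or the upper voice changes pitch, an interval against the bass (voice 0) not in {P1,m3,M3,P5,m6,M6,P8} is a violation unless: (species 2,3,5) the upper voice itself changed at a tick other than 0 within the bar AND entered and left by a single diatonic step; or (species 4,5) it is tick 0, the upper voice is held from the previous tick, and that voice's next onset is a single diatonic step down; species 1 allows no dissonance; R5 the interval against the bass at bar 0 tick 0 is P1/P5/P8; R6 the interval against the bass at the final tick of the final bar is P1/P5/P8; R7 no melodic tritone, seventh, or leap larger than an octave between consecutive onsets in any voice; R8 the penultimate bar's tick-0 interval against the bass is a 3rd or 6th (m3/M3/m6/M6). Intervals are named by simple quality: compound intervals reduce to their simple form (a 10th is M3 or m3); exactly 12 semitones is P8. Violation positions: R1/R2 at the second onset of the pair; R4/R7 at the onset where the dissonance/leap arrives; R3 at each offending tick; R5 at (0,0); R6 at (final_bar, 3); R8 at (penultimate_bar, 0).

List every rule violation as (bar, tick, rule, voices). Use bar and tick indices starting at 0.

(0, 0, R5, (0, 2))
(0, 0, R5, (0, 3))
(1, 0, R2, (1, 3))
(1, 0, R3, (2, 3))
(1, 0, R4, (0, 3))
(1, 1, R3, (2, 3))
(1, 2, R3, (2, 3))
(1, 3, R3, (2, 3))
(2, 0, R2, (0, 1))
(2, 0, R3, (2, 3))
(2, 1, R3, (2, 3))
(2, 2, R3, (2, 3))
(2, 3, R3, (2, 3))
(3, 0, R1, (0, 3))
(3, 0, R3, (2, 3))
(3, 1, R3, (2, 3))
(3, 2, R3, (2, 3))
(3, 3, R3, (2, 3))
(4, 0, R3, (2, 3))
(4, 0, R4, (0, 3))
(4, 1, R3, (2, 3))
(4, 2, R3, (2, 3))
(4, 3, R3, (2, 3))
(5, 0, R2, (0, 2))
(6, 0, R1, (0, 2))
(6, 0, R3, (1, 2))
(6, 0, R4, (0, 1))
(6, 1, R3, (1, 2))
(6, 2, R3, (1, 2))
(6, 3, R3, (1, 2))
(7, 0, R1, (0, 2))
(7, 0, R2, (0, 3))
(7, 0, R2, (2, 3))
(7, 0, R7, (1,))
(7, 0, R8, (0, 2))
(7, 0, R8, (0, 3))
(8, 0, R1, (2, 3))
(8, 0, R2, (0, 1))
(8, 3, R6, (0, 2))
(8, 3, R6, (0, 3))

bar 0: v0=C3 v1=C4 v2=E4 v3=E4 downbeat M3
bar 1: v0=E3 v1=G3 v2=G4 v3=D4 downbeat m7
bar 2: v0=G3 v1=G4 v2=B4 v3=D4 downbeat P5
bar 3: v0=A3 v1=E4 v2=A4 v3=E4 downbeat P5
bar 4: v0=C4 v1=E4 v2=E5 v3=B4 downbeat M7
bar 5: v0=B3 v1=D4 v2=B4 v3=B4 downbeat P8
bar 6: v0=G3 v1=A4 v2=G4 v3=B4 downbeat M3
bar 7: v0=B2 v1=G3 v2=B3 v3=B3 downbeat P8
bar 8: v0=C3 v1=C4 v2=E4 v3=E4 downbeat M3
  -> R5 @ bar 0 tick 0 v(0, 2): opens on M3
  -> R5 @ bar 0 tick 0 v(0, 3): opens on M3
  -> R2 @ bar 1 tick 0 v(1, 3): C4/E4 M3 -> G3/D4 P5 similar
  -> R3 @ bar 1 tick 0 v(2, 3): G4 above D4
  -> R4 @ bar 1 tick 0 v(0, 3): E3/D4 m7 untreated
  -> R3 @ bar 1 tick 1 v(2, 3): G4 above D4
  -> R3 @ bar 1 tick 2 v(2, 3): G4 above D4
  -> R3 @ bar 1 tick 3 v(2, 3): G4 above D4
  -> R2 @ bar 2 tick 0 v(0, 1): E3/G3 m3 -> G3/G4 P8 similar
  -> R3 @ bar 2 tick 0 v(2, 3): B4 above D4
  -> R3 @ bar 2 tick 1 v(2, 3): B4 above D4
  -> R3 @ bar 2 tick 2 v(2, 3): B4 above D4
  -> R3 @ bar 2 tick 3 v(2, 3): B4 above D4
  -> R1 @ bar 3 tick 0 v(0, 3): G3/D4 P5 -> A3/E4 P5 similar
  -> R3 @ bar 3 tick 0 v(2, 3): A4 above E4
  -> R3 @ bar 3 tick 1 v(2, 3): A4 above E4
  -> R3 @ bar 3 tick 2 v(2, 3): A4 above E4
  -> R3 @ bar 3 tick 3 v(2, 3): A4 above E4
  -> R3 @ bar 4 tick 0 v(2, 3): E5 above B4
  -> R4 @ bar 4 tick 0 v(0, 3): C4/B4 M7 untreated
  -> R3 @ bar 4 tick 1 v(2, 3): E5 above B4
  -> R3 @ bar 4 tick 2 v(2, 3): E5 above B4
  -> R3 @ bar 4 tick 3 v(2, 3): E5 above B4
  -> R2 @ bar 5 tick 0 v(0, 2): C4/E5 M3 -> B3/B4 P8 similar
  -> R1 @ bar 6 tick 0 v(0, 2): B3/B4 P8 -> G3/G4 P8 similar
  -> R3 @ bar 6 tick 0 v(1, 2): A4 above G4
  -> R4 @ bar 6 tick 0 v(0, 1): G3/A4 M2 untreated
  -> R3 @ bar 6 tick 1 v(1, 2): A4 above G4
  -> R3 @ bar 6 tick 2 v(1, 2): A4 above G4
  -> R3 @ bar 6 tick 3 v(1, 2): A4 above G4
  -> R1 @ bar 7 tick 0 v(0, 2): G3/G4 P8 -> B2/B3 P8 similar
  -> R2 @ bar 7 tick 0 v(0, 3): G3/B4 M3 -> B2/B3 P8 similar
  -> R2 @ bar 7 tick 0 v(2, 3): G4/B4 M3 -> B3/B3 P1 similar
  -> R7 @ bar 7 tick 0 v(1,): A4->G3 leap 14st
  -> R8 @ bar 7 tick 0 v(0, 2): penult P8 not 3rd/6th
  -> R8 @ bar 7 tick 0 v(0, 3): penult P8 not 3rd/6th
  -> R1 @ bar 8 tick 0 v(2, 3): B3/B3 P1 -> E4/E4 P1 similar
  -> R2 @ bar 8 tick 0 v(0, 1): B2/G3 m6 -> C3/C4 P8 similar
  -> R6 @ bar 8 tick 3 v(0, 2): closes on M3
  -> R6 @ bar 8 tick 3 v(0, 3): closes on M3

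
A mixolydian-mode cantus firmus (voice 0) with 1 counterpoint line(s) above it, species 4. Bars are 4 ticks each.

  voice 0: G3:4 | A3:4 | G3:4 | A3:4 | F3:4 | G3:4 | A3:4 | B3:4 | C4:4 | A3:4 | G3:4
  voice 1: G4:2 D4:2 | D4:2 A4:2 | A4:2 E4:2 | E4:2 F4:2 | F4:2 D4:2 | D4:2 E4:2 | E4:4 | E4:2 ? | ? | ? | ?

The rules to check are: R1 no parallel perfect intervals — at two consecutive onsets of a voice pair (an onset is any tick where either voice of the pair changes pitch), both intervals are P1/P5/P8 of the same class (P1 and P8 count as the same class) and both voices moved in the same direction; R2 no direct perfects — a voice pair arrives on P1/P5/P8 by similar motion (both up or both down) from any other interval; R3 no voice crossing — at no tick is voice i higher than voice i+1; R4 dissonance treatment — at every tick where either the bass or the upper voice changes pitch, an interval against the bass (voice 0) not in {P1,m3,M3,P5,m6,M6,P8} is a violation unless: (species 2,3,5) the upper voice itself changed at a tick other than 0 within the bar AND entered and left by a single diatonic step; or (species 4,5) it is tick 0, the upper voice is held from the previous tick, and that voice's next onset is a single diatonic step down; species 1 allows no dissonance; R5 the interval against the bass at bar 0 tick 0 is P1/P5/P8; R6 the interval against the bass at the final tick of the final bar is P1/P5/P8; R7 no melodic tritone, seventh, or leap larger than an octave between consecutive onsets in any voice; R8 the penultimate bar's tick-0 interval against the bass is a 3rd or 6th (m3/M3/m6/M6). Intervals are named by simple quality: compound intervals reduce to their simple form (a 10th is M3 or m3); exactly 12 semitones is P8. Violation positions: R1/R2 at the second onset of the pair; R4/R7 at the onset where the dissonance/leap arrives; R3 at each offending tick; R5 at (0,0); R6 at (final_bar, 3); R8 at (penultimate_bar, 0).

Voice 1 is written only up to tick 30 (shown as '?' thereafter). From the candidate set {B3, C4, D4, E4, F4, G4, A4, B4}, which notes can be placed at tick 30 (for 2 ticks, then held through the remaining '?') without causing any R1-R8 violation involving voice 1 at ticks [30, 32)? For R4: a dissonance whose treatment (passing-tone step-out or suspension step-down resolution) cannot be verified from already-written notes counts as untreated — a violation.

B3: legal
C4: violates R4
D4: legal
E4: legal
F4: violates R4
G4: legal
A4: violates R4
B4: legal

{B3, B4, D4, E4, G4}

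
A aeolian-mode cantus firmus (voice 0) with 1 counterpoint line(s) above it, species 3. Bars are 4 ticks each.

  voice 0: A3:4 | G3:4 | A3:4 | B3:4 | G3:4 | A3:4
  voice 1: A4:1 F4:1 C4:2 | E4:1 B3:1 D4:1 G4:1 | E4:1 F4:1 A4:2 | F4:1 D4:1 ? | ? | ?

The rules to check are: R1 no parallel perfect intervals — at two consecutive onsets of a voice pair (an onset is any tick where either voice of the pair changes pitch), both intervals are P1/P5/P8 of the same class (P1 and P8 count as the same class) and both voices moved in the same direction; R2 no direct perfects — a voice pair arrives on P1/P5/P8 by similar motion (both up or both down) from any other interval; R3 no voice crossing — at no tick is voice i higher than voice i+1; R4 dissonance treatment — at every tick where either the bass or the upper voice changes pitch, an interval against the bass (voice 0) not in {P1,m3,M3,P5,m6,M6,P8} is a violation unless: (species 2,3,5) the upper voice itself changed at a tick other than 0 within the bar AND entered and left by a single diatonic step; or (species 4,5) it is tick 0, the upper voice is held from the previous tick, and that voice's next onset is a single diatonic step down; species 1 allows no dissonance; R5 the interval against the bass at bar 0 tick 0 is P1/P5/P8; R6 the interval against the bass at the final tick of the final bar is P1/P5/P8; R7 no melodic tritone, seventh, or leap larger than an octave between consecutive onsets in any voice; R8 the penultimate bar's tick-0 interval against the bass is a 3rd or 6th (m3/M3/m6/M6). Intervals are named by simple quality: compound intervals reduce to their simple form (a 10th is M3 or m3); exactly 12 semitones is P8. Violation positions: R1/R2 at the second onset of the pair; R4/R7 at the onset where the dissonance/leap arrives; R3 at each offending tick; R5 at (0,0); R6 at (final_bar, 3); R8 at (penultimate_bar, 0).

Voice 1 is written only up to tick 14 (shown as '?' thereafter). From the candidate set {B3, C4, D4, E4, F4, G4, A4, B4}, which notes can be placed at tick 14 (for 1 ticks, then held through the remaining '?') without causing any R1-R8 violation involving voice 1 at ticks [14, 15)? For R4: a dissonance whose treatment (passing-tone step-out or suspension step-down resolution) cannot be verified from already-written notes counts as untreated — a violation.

{B3, B4, D4, G4}

B3: legal
C4: violates R4
D4: legal
E4: violates R4
F4: violates R4
G4: legal
A4: violates R4
B4: legal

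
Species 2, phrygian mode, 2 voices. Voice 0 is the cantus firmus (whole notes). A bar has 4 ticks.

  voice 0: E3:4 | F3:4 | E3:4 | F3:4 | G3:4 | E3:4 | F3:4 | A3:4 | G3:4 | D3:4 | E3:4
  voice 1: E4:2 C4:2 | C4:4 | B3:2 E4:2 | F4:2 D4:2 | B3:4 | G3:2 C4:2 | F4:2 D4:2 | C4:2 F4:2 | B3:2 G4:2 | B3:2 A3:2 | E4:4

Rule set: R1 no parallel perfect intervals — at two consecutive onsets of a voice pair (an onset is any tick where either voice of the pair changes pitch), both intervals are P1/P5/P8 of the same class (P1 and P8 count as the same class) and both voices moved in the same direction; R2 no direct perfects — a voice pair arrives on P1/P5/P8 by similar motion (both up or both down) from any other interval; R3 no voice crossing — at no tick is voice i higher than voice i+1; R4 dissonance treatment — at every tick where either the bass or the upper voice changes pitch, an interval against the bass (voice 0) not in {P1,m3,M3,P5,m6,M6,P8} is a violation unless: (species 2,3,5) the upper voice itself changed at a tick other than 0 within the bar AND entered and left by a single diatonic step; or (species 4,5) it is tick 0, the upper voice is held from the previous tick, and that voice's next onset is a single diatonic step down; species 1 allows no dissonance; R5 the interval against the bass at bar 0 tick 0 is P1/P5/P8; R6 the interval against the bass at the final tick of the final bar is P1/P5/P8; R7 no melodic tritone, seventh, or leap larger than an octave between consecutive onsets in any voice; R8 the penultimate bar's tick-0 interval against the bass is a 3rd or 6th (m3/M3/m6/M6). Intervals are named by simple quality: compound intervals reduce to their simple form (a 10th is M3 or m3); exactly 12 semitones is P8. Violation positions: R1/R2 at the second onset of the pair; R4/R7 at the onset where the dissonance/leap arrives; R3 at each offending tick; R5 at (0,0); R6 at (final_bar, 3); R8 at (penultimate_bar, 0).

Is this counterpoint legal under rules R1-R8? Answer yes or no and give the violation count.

No (5 violations)

bar 0: v0=E3 v1=E4 (P8)
bar 1: v0=F3 v1=C4 (P5)
bar 2: v0=E3 v1=B3 (P5)
bar 3: v0=F3 v1=F4 (P8)
bar 4: v0=G3 v1=B3 (M3)
bar 5: v0=E3 v1=G3 (m3)
bar 6: v0=F3 v1=F4 (P8)
bar 7: v0=A3 v1=C4 (m3)
bar 8: v0=G3 v1=B3 (M3)
bar 9: v0=D3 v1=B3 (M6)
bar 10: v0=E3 v1=E4 (P8)
  R1 @ bar2.0: F3/C4 P5 -> E3/B3 P5 similar
  R1 @ bar3.0: E3/E4 P8 -> F3/F4 P8 similar
  R2 @ bar6.0: E3/C4 m6 -> F3/F4 P8 similar
  R7 @ bar8.0: F4->B3 leap 6st
  R2 @ bar10.0: D3/A3 P5 -> E3/E4 P8 similar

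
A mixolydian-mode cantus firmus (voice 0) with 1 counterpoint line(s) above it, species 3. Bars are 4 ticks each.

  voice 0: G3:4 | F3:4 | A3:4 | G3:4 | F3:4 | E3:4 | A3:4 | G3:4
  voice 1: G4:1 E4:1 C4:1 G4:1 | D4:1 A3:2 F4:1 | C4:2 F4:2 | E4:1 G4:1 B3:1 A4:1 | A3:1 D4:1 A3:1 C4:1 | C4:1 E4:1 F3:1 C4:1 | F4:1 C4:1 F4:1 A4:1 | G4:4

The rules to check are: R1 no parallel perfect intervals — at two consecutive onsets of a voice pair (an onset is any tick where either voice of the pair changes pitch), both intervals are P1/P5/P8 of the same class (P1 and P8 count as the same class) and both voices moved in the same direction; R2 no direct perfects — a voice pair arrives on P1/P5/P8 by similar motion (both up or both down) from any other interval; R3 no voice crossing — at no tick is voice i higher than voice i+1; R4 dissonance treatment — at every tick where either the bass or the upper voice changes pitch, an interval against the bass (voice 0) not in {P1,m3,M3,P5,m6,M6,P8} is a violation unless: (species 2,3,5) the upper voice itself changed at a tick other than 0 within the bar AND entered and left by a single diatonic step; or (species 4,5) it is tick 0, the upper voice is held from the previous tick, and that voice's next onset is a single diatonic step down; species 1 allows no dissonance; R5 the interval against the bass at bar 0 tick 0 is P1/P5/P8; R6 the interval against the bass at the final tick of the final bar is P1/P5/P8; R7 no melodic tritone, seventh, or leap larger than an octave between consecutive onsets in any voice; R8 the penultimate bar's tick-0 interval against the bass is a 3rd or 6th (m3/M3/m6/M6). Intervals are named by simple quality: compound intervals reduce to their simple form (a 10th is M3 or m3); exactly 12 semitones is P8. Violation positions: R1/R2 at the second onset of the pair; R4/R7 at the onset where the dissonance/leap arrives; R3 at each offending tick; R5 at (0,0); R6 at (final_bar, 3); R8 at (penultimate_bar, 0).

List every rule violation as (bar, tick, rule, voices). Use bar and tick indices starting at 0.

(0, 2, R4, (0, 1))
(3, 3, R4, (0, 1))
(3, 3, R7, (1,))
(5, 2, R4, (0, 1))
(5, 2, R7, (1,))
(7, 0, R1, (0, 1))

bar 0: v0=G3 v1=G4 downbeat P8
bar 1: v0=F3 v1=D4 downbeat M6
bar 2: v0=A3 v1=C4 downbeat m3
bar 3: v0=G3 v1=E4 downbeat M6
bar 4: v0=F3 v1=A3 downbeat M3
bar 5: v0=E3 v1=C4 downbeat m6
bar 6: v0=A3 v1=F4 downbeat m6
bar 7: v0=G3 v1=G4 downbeat P8
  -> R4 @ bar 0 tick 2 v(0, 1): G3/C4 P4 untreated
  -> R4 @ bar 3 tick 3 v(0, 1): G3/A4 M2 untreated
  -> R7 @ bar 3 tick 3 v(1,): B3->A4 leap 10st
  -> R4 @ bar 5 tick 2 v(0, 1): E3/F3 m2 untreated
  -> R7 @ bar 5 tick 2 v(1,): E4->F3 leap 11st
  -> R1 @ bar 7 tick 0 v(0, 1): A3/A4 P8 -> G3/G4 P8 similar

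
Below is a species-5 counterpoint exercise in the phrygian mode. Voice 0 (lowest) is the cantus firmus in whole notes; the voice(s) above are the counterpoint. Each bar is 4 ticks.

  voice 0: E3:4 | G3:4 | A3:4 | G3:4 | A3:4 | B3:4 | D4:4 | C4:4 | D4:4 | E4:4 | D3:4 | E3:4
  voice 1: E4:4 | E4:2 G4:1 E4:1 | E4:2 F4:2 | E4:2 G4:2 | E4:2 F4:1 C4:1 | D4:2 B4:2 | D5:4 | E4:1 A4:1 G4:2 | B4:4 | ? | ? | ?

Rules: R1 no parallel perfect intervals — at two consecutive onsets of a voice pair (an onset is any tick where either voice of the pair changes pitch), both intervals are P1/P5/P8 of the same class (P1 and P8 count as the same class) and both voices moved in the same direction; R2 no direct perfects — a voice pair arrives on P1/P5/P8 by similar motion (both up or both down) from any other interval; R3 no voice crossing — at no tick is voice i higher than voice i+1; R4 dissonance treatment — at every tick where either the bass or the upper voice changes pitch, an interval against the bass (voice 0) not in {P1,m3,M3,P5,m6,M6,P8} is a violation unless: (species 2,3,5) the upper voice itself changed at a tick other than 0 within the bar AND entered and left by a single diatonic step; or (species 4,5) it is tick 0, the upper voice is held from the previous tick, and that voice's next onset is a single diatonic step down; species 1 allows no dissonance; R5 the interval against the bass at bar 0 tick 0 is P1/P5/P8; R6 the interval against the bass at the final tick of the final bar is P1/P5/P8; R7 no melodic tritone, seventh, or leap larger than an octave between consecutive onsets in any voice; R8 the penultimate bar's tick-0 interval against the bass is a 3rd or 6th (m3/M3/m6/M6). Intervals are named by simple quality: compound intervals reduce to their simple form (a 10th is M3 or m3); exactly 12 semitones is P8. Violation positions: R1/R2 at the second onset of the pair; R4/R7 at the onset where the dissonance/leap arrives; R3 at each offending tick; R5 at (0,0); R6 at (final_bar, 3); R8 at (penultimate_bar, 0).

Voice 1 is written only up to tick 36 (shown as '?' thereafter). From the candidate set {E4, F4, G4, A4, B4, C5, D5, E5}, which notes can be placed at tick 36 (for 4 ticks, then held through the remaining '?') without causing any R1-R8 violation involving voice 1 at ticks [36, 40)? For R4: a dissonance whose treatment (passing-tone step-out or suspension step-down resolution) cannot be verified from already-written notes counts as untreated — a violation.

E4: legal
F4: violates R4,R7
G4: legal
A4: violates R4
B4: legal
C5: legal
D5: violates R4
E5: violates R2

{B4, C5, E4, G4}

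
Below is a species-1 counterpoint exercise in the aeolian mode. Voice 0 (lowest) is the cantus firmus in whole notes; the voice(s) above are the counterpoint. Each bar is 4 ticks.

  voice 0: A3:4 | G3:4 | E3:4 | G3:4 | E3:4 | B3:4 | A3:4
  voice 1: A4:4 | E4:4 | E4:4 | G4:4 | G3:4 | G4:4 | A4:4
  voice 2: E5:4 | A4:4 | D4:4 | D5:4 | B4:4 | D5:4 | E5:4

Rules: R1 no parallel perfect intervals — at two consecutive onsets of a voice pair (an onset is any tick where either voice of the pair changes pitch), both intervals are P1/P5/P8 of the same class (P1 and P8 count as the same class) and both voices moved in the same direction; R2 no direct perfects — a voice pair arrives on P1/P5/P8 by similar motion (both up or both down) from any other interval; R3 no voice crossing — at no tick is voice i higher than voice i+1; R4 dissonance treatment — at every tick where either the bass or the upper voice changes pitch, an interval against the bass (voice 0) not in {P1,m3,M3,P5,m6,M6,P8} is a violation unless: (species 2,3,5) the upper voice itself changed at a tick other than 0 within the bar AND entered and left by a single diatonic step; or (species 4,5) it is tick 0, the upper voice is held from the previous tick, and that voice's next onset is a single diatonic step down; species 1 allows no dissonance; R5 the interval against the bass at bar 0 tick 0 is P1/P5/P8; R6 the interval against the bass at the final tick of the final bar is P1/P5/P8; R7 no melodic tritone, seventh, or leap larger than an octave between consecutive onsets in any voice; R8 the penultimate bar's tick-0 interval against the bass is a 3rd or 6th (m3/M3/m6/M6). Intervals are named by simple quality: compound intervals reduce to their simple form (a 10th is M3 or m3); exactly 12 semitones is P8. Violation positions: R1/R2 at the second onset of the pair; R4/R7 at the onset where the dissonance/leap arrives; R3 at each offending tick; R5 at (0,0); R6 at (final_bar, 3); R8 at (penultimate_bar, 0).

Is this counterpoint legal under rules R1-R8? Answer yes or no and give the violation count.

bar 0: v0=A3 v1=A4 v2=E5 (P5)
bar 1: v0=G3 v1=E4 v2=A4 (M2)
bar 2: v0=E3 v1=E4 v2=D4 (m7)
bar 3: v0=G3 v1=G4 v2=D5 (P5)
bar 4: v0=E3 v1=G3 v2=B4 (P5)
bar 5: v0=B3 v1=G4 v2=D5 (m3)
bar 6: v0=A3 v1=A4 v2=E5 (P5)
  R4 @ bar1.0: G3/A4 M2 untreated
  R3 @ bar2.0: E4 above D4
  R4 @ bar2.0: E3/D4 m7 untreated
  R3 @ bar2.1: E4 above D4
  R3 @ bar2.2: E4 above D4
  R3 @ bar2.3: E4 above D4
  R1 @ bar3.0: E3/E4 P8 -> G3/G4 P8 similar
  R2 @ bar3.0: E3/D4 m7 -> G3/D5 P5 similar
  R2 @ bar3.0: E4/D4 M2 -> G4/D5 P5 similar
  R1 @ bar4.0: G3/D5 P5 -> E3/B4 P5 similar
  R2 @ bar5.0: G3/B4 M3 -> G4/D5 P5 similar
  R1 @ bar6.0: G4/D5 P5 -> A4/E5 P5 similar

No (12 violations)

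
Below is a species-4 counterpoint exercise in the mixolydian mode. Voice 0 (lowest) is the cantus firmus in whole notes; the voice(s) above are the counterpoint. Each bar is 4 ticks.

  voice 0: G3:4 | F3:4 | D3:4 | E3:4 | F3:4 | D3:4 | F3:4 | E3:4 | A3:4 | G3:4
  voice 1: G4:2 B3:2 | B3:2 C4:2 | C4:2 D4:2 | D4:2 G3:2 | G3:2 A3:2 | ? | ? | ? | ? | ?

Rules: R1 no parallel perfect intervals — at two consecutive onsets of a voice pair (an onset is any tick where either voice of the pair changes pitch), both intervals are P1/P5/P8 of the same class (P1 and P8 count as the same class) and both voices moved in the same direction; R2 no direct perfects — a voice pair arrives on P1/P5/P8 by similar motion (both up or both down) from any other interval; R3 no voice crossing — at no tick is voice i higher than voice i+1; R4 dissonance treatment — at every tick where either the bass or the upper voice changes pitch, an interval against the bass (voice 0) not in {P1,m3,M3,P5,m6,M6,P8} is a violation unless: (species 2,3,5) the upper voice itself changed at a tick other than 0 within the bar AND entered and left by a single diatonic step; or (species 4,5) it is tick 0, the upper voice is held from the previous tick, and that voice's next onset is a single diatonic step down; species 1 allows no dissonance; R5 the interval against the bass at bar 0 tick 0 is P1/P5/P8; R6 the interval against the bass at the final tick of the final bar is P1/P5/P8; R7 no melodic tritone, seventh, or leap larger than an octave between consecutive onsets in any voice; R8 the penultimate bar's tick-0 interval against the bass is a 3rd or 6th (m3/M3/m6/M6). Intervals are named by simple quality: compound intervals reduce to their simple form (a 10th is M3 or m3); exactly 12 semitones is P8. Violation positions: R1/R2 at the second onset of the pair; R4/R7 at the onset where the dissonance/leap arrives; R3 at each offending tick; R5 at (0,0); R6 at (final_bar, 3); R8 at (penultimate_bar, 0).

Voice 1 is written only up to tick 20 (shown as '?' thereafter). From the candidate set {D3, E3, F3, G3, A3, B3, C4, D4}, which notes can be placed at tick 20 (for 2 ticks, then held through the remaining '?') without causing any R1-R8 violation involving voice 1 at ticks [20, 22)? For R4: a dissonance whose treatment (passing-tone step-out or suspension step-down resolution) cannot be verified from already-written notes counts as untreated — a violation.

D3: violates R2
E3: violates R4
F3: legal
G3: violates R4
A3: legal
B3: legal
C4: violates R4
D4: legal

{A3, B3, D4, F3}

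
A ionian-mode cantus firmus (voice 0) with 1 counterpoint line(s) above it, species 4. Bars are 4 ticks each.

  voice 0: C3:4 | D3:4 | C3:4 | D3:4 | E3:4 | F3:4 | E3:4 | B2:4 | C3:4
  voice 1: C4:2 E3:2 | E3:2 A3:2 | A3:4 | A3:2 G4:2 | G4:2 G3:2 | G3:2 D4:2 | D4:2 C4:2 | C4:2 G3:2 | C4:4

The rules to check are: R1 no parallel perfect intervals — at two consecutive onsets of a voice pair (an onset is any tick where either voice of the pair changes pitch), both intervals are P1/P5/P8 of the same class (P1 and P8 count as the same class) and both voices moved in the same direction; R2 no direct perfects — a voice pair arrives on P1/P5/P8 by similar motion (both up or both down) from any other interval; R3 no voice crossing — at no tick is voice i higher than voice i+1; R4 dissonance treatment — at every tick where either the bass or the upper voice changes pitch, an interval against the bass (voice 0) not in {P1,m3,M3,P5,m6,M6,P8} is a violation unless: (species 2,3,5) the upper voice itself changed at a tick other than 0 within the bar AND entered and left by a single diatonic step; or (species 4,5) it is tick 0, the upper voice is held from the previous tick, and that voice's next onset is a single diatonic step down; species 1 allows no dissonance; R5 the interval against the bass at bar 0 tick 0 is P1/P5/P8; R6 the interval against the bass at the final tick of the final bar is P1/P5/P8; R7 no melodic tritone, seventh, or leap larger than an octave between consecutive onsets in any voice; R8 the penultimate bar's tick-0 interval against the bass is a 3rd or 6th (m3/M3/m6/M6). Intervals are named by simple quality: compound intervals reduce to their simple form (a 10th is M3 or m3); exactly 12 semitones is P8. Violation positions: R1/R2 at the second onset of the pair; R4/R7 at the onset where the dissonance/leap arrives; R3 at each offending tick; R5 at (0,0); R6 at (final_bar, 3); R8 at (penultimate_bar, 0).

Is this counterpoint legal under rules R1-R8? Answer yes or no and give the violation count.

No (7 violations)

bar 0: v0=C3 v1=C4 (P8)
bar 1: v0=D3 v1=E3 (M2)
bar 2: v0=C3 v1=A3 (M6)
bar 3: v0=D3 v1=A3 (P5)
bar 4: v0=E3 v1=G4 (m3)
bar 5: v0=F3 v1=G3 (M2)
bar 6: v0=E3 v1=D4 (m7)
bar 7: v0=B2 v1=C4 (m2)
bar 8: v0=C3 v1=C4 (P8)
  R4 @ bar1.0: D3/E3 M2 untreated
  R4 @ bar3.2: D3/G4 P4 untreated
  R7 @ bar3.2: A3->G4 leap 10st
  R4 @ bar5.0: F3/G3 M2 untreated
  R4 @ bar7.0: B2/C4 m2 untreated
  R8 @ bar7.0: penult m2 not 3rd/6th
  R2 @ bar8.0: B2/G3 m6 -> C3/C4 P8 similar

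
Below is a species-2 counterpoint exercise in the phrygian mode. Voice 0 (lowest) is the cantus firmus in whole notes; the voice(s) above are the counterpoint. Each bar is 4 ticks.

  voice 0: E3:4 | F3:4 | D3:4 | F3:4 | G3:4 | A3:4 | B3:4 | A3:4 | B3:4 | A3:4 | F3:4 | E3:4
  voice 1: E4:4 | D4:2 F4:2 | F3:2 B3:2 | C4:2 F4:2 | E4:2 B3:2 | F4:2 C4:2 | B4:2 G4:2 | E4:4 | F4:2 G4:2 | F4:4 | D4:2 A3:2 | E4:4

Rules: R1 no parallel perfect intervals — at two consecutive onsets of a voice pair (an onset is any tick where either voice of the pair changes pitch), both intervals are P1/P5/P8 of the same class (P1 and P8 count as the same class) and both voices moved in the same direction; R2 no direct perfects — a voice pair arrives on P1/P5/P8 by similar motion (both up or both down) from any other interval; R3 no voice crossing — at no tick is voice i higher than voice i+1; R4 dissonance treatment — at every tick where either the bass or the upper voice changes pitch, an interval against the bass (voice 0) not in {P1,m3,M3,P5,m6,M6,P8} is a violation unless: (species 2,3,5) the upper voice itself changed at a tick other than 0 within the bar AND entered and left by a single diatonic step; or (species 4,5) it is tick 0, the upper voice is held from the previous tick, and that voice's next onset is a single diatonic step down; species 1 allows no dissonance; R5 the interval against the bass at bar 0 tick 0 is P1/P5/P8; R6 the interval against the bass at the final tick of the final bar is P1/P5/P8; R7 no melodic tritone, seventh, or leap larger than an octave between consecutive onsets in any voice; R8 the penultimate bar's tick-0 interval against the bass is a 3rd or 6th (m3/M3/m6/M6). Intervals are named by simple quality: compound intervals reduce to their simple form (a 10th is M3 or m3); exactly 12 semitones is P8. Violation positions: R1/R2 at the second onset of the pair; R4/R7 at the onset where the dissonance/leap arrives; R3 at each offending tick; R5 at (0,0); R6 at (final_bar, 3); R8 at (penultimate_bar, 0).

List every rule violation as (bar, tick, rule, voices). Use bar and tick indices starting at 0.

(2, 2, R7, (1,))
(3, 0, R2, (0, 1))
(5, 0, R7, (1,))
(6, 0, R2, (0, 1))
(6, 0, R7, (1,))
(7, 0, R2, (0, 1))
(8, 0, R4, (0, 1))

bar 0: v0=E3 v1=E4 downbeat P8
bar 1: v0=F3 v1=D4 downbeat M6
bar 2: v0=D3 v1=F3 downbeat m3
bar 3: v0=F3 v1=C4 downbeat P5
bar 4: v0=G3 v1=E4 downbeat M6
bar 5: v0=A3 v1=F4 downbeat m6
bar 6: v0=B3 v1=B4 downbeat P8
bar 7: v0=A3 v1=E4 downbeat P5
bar 8: v0=B3 v1=F4 downbeat TT
bar 9: v0=A3 v1=F4 downbeat m6
bar 10: v0=F3 v1=D4 downbeat M6
bar 11: v0=E3 v1=E4 downbeat P8
  -> R7 @ bar 2 tick 2 v(1,): F3->B3 leap 6st
  -> R2 @ bar 3 tick 0 v(0, 1): D3/B3 M6 -> F3/C4 P5 similar
  -> R7 @ bar 5 tick 0 v(1,): B3->F4 leap 6st
  -> R2 @ bar 6 tick 0 v(0, 1): A3/C4 m3 -> B3/B4 P8 similar
  -> R7 @ bar 6 tick 0 v(1,): C4->B4 leap 11st
  -> R2 @ bar 7 tick 0 v(0, 1): B3/G4 m6 -> A3/E4 P5 similar
  -> R4 @ bar 8 tick 0 v(0, 1): B3/F4 TT untreated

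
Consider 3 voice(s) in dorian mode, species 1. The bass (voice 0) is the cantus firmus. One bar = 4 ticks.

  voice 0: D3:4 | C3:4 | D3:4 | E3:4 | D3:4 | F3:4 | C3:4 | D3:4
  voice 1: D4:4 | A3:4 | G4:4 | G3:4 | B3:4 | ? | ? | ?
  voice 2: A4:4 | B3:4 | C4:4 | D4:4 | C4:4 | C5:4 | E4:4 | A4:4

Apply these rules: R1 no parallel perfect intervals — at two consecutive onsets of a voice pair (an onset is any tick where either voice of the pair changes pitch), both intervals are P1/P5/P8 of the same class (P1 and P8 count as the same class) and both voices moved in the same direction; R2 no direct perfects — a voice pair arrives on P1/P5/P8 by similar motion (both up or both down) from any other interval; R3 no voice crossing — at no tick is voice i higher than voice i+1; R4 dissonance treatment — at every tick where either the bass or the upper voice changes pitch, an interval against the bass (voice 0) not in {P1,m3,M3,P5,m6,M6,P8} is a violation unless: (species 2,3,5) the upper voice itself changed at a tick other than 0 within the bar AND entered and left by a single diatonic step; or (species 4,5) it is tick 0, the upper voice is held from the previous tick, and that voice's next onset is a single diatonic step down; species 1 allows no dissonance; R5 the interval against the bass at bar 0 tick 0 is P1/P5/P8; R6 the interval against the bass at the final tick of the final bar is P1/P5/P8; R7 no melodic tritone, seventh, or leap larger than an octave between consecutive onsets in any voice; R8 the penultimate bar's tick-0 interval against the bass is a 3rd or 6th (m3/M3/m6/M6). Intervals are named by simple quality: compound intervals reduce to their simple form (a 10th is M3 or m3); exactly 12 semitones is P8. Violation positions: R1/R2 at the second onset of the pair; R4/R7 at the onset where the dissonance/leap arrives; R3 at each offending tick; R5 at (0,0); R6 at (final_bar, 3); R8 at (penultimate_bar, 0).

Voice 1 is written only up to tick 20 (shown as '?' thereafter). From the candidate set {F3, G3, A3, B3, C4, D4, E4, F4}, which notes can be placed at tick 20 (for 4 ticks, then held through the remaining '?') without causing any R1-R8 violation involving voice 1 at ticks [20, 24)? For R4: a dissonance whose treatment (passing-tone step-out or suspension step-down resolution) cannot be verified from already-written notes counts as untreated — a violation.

F3: violates R7
G3: violates R4
A3: legal
B3: violates R4
C4: violates R2
D4: legal
E4: violates R4
F4: violates R2,R7

{A3, D4}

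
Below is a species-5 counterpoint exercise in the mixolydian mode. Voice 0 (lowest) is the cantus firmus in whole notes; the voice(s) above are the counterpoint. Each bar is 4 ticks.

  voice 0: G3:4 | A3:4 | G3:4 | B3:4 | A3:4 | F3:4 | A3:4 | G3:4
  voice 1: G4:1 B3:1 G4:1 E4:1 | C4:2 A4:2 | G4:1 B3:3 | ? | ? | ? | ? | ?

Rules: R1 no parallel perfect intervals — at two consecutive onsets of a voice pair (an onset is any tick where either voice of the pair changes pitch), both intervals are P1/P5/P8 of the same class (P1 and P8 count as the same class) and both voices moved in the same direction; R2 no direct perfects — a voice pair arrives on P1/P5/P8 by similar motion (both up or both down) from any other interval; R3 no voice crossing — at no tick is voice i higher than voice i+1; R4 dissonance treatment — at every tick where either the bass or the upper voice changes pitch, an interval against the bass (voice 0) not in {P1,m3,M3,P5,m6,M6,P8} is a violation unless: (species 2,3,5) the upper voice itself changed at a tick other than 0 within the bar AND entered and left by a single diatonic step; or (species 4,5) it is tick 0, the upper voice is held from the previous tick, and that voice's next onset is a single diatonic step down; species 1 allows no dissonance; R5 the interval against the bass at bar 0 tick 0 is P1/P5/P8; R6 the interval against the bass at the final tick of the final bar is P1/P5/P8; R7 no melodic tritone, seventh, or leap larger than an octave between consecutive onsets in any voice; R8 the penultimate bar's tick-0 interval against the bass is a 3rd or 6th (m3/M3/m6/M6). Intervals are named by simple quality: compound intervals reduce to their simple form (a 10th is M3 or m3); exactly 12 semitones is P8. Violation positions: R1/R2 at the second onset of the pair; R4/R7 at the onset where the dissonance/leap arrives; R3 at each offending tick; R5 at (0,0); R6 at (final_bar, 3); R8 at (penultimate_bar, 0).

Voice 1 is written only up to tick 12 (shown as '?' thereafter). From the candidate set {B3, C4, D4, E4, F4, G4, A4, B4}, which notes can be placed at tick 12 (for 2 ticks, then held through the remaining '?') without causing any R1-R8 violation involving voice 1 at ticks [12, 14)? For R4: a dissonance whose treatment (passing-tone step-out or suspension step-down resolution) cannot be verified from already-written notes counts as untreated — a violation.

B3: legal
C4: violates R4
D4: legal
E4: violates R4
F4: violates R4,R7
G4: legal
A4: violates R4,R7
B4: violates R2

{B3, D4, G4}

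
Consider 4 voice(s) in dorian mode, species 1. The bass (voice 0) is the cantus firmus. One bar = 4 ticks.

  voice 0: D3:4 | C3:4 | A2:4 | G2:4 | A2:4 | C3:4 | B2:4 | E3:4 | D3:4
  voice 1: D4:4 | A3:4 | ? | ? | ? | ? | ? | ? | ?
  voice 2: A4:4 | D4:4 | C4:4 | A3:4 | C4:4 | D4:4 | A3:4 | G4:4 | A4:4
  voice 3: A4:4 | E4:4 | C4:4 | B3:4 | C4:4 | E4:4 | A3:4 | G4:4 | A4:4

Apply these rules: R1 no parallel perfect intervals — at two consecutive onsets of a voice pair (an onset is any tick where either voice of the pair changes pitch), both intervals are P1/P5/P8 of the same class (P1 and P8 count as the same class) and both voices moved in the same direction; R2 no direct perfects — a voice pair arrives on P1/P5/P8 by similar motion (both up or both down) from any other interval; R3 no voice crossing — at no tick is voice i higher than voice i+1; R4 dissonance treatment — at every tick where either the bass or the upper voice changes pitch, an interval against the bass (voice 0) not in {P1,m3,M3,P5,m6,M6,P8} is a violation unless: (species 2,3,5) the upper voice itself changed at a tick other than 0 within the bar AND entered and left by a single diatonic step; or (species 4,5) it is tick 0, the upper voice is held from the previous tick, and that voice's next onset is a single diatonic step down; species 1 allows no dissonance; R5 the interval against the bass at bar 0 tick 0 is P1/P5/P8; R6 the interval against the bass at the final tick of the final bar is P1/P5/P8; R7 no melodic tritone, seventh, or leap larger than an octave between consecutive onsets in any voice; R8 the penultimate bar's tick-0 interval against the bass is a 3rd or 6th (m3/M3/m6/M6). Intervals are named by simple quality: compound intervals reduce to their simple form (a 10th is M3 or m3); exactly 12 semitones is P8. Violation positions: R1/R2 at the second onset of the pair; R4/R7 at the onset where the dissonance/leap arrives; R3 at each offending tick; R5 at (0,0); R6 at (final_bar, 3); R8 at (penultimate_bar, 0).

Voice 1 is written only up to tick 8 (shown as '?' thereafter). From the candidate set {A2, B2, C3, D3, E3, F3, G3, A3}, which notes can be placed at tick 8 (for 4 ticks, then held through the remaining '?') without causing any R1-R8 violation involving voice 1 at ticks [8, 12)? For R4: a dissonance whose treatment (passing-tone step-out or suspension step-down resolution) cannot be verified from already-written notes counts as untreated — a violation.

{A3}

A2: violates R2
B2: violates R4,R7
C3: violates R2
D3: violates R4
E3: violates R2
F3: violates R1,R2
G3: violates R4
A3: legal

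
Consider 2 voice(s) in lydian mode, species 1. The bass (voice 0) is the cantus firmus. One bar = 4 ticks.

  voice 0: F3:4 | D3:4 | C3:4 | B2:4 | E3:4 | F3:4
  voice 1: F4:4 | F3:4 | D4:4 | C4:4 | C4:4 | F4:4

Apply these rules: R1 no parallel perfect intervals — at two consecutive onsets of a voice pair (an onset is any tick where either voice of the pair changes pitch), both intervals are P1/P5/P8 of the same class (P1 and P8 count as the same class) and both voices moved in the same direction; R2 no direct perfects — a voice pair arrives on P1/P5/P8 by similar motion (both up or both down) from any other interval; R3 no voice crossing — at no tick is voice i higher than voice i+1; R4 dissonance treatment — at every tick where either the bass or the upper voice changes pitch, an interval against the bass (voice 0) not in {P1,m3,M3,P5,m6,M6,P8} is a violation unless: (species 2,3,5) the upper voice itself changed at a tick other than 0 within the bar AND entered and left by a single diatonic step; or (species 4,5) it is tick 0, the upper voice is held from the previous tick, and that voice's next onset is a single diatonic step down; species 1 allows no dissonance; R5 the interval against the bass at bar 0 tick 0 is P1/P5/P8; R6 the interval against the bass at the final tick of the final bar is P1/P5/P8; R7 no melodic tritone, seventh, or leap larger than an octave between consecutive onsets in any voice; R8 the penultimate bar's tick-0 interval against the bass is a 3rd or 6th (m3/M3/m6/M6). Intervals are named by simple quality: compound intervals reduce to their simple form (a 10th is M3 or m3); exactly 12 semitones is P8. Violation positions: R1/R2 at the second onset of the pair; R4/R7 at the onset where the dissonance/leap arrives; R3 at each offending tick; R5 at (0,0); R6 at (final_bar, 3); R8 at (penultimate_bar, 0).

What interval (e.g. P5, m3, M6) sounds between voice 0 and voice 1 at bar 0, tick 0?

voice 0=F3 voice 1=F4 -> P8

P8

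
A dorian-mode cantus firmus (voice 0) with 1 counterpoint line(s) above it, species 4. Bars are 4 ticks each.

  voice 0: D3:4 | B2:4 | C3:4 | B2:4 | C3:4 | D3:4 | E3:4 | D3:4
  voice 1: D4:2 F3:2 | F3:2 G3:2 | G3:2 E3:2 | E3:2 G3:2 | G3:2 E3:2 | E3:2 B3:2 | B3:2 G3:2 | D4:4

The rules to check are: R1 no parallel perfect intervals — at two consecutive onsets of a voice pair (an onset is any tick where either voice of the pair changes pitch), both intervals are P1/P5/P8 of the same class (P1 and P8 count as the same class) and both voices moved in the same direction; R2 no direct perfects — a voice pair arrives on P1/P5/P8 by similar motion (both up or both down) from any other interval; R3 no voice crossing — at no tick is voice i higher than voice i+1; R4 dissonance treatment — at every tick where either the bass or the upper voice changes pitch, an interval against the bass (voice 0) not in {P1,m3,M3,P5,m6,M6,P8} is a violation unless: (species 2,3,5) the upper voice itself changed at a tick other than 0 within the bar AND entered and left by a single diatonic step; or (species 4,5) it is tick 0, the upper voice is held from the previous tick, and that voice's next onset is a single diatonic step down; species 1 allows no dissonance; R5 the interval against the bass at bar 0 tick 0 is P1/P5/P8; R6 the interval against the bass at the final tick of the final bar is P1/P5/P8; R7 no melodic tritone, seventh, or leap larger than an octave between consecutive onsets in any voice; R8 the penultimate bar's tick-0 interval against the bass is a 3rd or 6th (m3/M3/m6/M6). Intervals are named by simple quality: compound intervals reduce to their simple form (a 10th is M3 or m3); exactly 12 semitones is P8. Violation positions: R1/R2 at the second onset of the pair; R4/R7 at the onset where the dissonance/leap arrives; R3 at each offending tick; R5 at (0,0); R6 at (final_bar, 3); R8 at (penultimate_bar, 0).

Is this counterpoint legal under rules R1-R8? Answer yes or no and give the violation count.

No (4 violations)

bar 0: v0=D3 v1=D4 (P8)
bar 1: v0=B2 v1=F3 (TT)
bar 2: v0=C3 v1=G3 (P5)
bar 3: v0=B2 v1=E3 (P4)
bar 4: v0=C3 v1=G3 (P5)
bar 5: v0=D3 v1=E3 (M2)
bar 6: v0=E3 v1=B3 (P5)
bar 7: v0=D3 v1=D4 (P8)
  R4 @ bar1.0: B2/F3 TT untreated
  R4 @ bar3.0: B2/E3 P4 untreated
  R4 @ bar5.0: D3/E3 M2 untreated
  R8 @ bar6.0: penult P5 not 3rd/6th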